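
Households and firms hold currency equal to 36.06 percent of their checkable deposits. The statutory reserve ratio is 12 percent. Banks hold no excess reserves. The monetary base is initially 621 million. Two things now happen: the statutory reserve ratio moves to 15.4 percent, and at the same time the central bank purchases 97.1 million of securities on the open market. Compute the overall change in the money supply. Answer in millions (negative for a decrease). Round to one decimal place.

140.6 million

Before: m₁ = (1 + 0.3606) / (0.12 + 0.3606) ≈ 2.83104, MB₁ = 621, so M₁ = 2.83104 × 621 ≈ 1758.0758 million.
After: m₂ = (1 + 0.3606) / (0.154 + 0.3606) ≈ 2.64400, MB₂ = 621 + 97.1 = 718.1, so M₂ = 2.64400 × 718.1 = 1898.6564 million.
ΔM = M₂ − M₁ = 1898.6564 − 1758.0758 = 140.5806 million.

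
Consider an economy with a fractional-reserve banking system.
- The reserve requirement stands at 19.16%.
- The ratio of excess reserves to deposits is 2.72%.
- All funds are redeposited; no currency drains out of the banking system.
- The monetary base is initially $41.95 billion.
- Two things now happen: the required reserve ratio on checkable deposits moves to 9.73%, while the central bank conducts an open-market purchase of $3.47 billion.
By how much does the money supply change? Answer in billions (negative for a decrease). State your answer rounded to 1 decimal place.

$173.1 billion

Before: m₁ = 1 / (0.1916 + 0.0272) ≈ 4.5704, MB₁ = 41.95, so M₁ = 4.5704 × 41.95 ≈ 191.7283 billion.
After: m₂ = 1 / (0.0973 + 0.0272) ≈ 8.0321, MB₂ = 41.95 + 3.47 = 45.42, so M₂ = 8.0321 × 45.42 ≈ 364.818 billion.
ΔM = M₂ − M₁ = 364.818 − 191.7283 = 173.0897 billion.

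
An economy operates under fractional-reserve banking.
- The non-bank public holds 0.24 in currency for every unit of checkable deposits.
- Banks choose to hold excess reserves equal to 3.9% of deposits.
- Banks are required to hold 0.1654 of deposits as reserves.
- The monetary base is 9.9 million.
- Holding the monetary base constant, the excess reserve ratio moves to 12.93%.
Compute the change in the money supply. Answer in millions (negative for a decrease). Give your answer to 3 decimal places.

Initially m₁ = (1 + 0.24) / (0.1654 + 0.039 + 0.24) ≈ 2.79028, so M₁ = 2.79028 × 9.9 ≈ 27.6238 million.
After the change m₂ = (1 + 0.24) / (0.1654 + 0.1293 + 0.24) ≈ 2.31906, so M₂ = 2.31906 × 9.9 ≈ 22.9587 million.
ΔM = M₂ − M₁ = 22.9587 − 27.6238 = -4.6651 million.

-4.665 million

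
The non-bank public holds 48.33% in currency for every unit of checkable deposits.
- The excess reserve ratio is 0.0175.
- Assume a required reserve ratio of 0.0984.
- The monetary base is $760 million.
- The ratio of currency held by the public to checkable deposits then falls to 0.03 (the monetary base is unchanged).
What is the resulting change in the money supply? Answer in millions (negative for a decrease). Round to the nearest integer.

Initially m₁ = (1 + 0.4833) / (0.0984 + 0.0175 + 0.4833) ≈ 2.4755, so M₁ = 2.4755 × 760 = 1881.38 million.
After the change m₂ = (1 + 0.03) / (0.0984 + 0.0175 + 0.03) ≈ 7.0596, so M₂ = 7.0596 × 760 = 5365.296 million.
ΔM = M₂ − M₁ = 5365.296 − 1881.38 = 3483.916 million.

$3484 million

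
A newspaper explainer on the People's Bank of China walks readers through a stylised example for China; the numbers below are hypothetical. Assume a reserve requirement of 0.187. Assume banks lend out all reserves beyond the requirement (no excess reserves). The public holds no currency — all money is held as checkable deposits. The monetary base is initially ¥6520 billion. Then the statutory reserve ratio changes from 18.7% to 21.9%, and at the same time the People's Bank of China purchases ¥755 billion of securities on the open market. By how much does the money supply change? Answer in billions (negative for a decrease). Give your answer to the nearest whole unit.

-1647 billion

Before: m₁ = 1 / (0.187) ≈ 5.34759, MB₁ = 6520, so M₁ = 5.34759 × 6520 = 34866.2868 billion.
After: m₂ = 1 / (0.219) ≈ 4.56621, MB₂ = 6520 + 755 = 7275, so M₂ = 4.56621 × 7275 ≈ 33219.1778 billion.
ΔM = M₂ − M₁ = 33219.1778 − 34866.2868 = -1647.109 billion.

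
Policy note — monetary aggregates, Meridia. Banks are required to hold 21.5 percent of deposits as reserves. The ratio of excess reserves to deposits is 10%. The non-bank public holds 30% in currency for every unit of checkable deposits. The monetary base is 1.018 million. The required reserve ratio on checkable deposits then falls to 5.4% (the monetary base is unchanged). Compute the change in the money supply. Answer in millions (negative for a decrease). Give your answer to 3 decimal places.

Initially m₁ = (1 + 0.3) / (0.215 + 0.1 + 0.3) ≈ 2.11382, so M₁ = 2.11382 × 1.018 ≈ 2.1519 million.
After the change m₂ = (1 + 0.3) / (0.054 + 0.1 + 0.3) ≈ 2.86344, so M₂ = 2.86344 × 1.018 ≈ 2.915 million.
ΔM = M₂ − M₁ = 2.915 − 2.1519 = 0.7631 million.

0.763 million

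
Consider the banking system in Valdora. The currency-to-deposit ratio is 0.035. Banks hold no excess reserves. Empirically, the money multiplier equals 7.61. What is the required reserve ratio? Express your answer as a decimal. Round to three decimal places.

0.101

Using m = 7.61. Since m = (1 + c)/(c + rr + e), the denominator satisfies c + rr + e = (1 + c)/m = (1 + 0.035) / 7.61 ≈ 0.136005.
With c = 0.035 and e = 0, the required reserve ratio is 0.136005 − 0.035 − 0 = 0.101005.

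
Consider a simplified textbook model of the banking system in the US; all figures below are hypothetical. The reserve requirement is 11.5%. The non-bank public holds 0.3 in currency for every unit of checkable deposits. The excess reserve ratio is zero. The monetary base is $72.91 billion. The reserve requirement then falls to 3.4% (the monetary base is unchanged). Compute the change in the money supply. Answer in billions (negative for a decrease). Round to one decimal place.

Initially m₁ = (1 + 0.3) / (0.115 + 0.3) ≈ 3.1325, so M₁ = 3.1325 × 72.91 ≈ 228.3906 billion.
After the change m₂ = (1 + 0.3) / (0.034 + 0.3) ≈ 3.8922, so M₂ = 3.8922 × 72.91 ≈ 283.7803 billion.
ΔM = M₂ − M₁ = 283.7803 − 228.3906 = 55.3897 billion.

$55.4 billion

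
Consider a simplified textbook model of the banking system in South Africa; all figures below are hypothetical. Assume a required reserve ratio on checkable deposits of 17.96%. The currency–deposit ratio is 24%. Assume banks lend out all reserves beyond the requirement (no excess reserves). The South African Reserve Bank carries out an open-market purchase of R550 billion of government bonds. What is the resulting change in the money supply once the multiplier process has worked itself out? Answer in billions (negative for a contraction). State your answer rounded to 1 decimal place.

The money multiplier is m = (1 + c) / (rr + c) = (1 + 0.24) / (0.1796 + 0.24) ≈ 2.95520.
The purchase adds 550 billion of base, so ΔM = m × ΔMB = 2.95520 × (+550) = 1625.36 billion.

R1625.4 billion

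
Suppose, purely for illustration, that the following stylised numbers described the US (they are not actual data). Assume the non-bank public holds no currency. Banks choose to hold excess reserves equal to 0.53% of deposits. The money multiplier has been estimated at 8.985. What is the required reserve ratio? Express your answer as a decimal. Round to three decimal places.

0.106

Using m = 8.985. Since m = (1 + c)/(c + rr + e), the denominator satisfies c + rr + e = (1 + c)/m = (1 + 0) / 8.985 ≈ 0.111297.
With c = 0 and e = 0.0053, the required reserve ratio is 0.111297 − 0 − 0.0053 = 0.105997.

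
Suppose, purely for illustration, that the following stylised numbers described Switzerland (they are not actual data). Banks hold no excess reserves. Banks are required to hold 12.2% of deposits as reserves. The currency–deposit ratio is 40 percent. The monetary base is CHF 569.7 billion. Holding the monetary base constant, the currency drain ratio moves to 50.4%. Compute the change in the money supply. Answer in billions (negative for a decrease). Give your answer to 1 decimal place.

-159.2 billion

Initially m₁ = (1 + 0.4) / (0.122 + 0.4) ≈ 2.68199, so M₁ = 2.68199 × 569.7 ≈ 1527.9297 billion.
After the change m₂ = (1 + 0.504) / (0.122 + 0.504) ≈ 2.40256, so M₂ = 2.40256 × 569.7 ≈ 1368.7384 billion.
ΔM = M₂ − M₁ = 1368.7384 − 1527.9297 = -159.1913 billion.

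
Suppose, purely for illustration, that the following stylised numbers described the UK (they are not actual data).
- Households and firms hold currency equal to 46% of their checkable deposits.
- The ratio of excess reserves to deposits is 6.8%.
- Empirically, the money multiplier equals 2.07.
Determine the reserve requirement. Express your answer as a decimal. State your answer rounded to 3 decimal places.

0.177

Using m = 2.07. Since m = (1 + c)/(c + rr + e), the denominator satisfies c + rr + e = (1 + c)/m = (1 + 0.46) / 2.07 ≈ 0.705314.
With c = 0.46 and e = 0.068, the reserve requirement is 0.705314 − 0.46 − 0.068 = 0.177314.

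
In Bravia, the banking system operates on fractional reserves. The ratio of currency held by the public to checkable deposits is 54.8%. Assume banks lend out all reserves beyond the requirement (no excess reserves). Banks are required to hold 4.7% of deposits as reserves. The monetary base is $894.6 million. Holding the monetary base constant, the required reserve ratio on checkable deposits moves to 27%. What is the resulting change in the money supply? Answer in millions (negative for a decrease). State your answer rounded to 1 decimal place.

Initially m₁ = (1 + 0.548) / (0.047 + 0.548) ≈ 2.60168, so M₁ = 2.60168 × 894.6 ≈ 2327.4629 million.
After the change m₂ = (1 + 0.548) / (0.27 + 0.548) ≈ 1.89242, so M₂ = 1.89242 × 894.6 ≈ 1692.9589 million.
ΔM = M₂ − M₁ = 1692.9589 − 2327.4629 = -634.504 million.

-634.5 million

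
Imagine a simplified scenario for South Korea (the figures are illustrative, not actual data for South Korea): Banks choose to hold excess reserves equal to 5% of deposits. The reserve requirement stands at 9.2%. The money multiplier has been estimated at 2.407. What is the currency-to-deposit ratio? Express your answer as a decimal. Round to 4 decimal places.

0.4678

Using m = 2.407. From m = (1 + c)/(c + rr + e), rearranging gives 1 + c = m·(c + rr + e), so c·(1 − m) = m·(rr + e) − 1.
Hence c = [m·(rr + e) − 1]/(1 − m) = [2.407 × (0.092 + 0.05) − 1] / (1 − 2.407) ≈ 0.467808.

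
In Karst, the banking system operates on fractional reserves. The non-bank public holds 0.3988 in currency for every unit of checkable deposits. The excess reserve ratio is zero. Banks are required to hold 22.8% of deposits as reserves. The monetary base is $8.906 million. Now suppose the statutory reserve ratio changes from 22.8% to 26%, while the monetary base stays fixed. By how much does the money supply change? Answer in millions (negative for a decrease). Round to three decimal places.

Initially m₁ = (1 + 0.3988) / (0.228 + 0.3988) ≈ 2.23165, so M₁ = 2.23165 × 8.906 ≈ 19.8751 million.
After the change m₂ = (1 + 0.3988) / (0.26 + 0.3988) ≈ 2.12325, so M₂ = 2.12325 × 8.906 ≈ 18.9097 million.
ΔM = M₂ − M₁ = 18.9097 − 19.8751 = -0.9654 million.

-0.965 million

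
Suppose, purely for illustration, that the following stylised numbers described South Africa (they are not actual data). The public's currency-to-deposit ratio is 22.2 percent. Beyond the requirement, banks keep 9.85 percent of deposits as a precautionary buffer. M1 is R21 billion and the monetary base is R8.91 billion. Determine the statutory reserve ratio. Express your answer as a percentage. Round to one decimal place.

Using m = M/MB = 21/8.91 ≈ 2.356902. Since m = (1 + c)/(c + rr + e), the denominator satisfies c + rr + e = (1 + c)/m = (1 + 0.222) / 2.356902 ≈ 0.518477.
With c = 0.222 and e = 0.0985, the statutory reserve ratio is 0.518477 − 0.222 − 0.0985 = 0.197977.

19.8%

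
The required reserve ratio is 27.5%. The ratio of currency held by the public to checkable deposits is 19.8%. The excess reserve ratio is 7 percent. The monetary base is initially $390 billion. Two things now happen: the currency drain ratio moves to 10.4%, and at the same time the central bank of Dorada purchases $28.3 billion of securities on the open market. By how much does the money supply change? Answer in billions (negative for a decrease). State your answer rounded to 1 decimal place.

$168.1 billion

Before: m₁ = (1 + 0.198) / (0.275 + 0.07 + 0.198) ≈ 2.20626, MB₁ = 390, so M₁ = 2.20626 × 390 = 860.4414 billion.
After: m₂ = (1 + 0.104) / (0.275 + 0.07 + 0.104) ≈ 2.45880, MB₂ = 390 + 28.3 = 418.3, so M₂ = 2.45880 × 418.3 ≈ 1028.516 billion.
ΔM = M₂ − M₁ = 1028.516 − 860.4414 = 168.0746 billion.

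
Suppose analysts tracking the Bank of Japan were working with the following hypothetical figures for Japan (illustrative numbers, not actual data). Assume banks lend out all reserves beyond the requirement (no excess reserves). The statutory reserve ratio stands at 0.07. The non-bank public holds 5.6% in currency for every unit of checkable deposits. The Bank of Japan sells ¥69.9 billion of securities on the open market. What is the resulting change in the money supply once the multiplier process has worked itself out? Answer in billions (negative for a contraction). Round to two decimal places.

The money multiplier is m = (1 + c) / (rr + c) = (1 + 0.056) / (0.07 + 0.056) ≈ 8.38095.
The sale removes 69.9 billion of base, so ΔM = m × ΔMB = 8.38095 × (−69.9) ≈ -585.8284 billion.

-585.83 billion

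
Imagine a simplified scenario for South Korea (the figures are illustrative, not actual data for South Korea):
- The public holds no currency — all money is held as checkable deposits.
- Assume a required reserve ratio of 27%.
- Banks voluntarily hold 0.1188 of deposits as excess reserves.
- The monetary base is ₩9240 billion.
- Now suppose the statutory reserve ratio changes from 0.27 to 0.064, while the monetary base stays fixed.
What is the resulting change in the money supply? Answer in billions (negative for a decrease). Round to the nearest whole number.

Initially m₁ = 1 / (0.27 + 0.1188) ≈ 2.57202, so M₁ = 2.57202 × 9240 = 23765.4648 billion.
After the change m₂ = 1 / (0.064 + 0.1188) ≈ 5.47046, so M₂ = 5.47046 × 9240 = 50547.0504 billion.
ΔM = M₂ − M₁ = 50547.0504 − 23765.4648 = 26781.5856 billion.

₩26782 billion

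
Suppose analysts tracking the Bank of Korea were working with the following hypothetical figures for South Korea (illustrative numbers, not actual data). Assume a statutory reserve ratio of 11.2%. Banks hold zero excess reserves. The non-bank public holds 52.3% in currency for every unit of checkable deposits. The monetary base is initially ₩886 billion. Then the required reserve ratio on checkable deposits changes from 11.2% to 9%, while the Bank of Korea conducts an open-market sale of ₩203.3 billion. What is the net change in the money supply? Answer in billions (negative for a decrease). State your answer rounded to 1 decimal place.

-428.8 billion

Before: m₁ = (1 + 0.523) / (0.112 + 0.523) ≈ 2.39843, MB₁ = 886, so M₁ = 2.39843 × 886 ≈ 2125.009 billion.
After: m₂ = (1 + 0.523) / (0.09 + 0.523) ≈ 2.48450, MB₂ = 886 − 203.3 = 682.7, so M₂ = 2.48450 × 682.7 ≈ 1696.1682 billion.
ΔM = M₂ − M₁ = 1696.1682 − 2125.009 = -428.8408 billion.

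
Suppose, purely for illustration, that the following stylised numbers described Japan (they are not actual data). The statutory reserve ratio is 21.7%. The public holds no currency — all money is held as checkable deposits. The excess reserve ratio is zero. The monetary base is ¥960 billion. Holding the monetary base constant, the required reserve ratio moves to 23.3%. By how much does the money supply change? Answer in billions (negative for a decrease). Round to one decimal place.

Initially m₁ = 1 / (0.217) ≈ 4.60829, so M₁ = 4.60829 × 960 = 4423.9584 billion.
After the change m₂ = 1 / (0.233) ≈ 4.29185, so M₂ = 4.29185 × 960 = 4120.176 billion.
ΔM = M₂ − M₁ = 4120.176 − 4423.9584 = -303.7824 billion.

-303.8 billion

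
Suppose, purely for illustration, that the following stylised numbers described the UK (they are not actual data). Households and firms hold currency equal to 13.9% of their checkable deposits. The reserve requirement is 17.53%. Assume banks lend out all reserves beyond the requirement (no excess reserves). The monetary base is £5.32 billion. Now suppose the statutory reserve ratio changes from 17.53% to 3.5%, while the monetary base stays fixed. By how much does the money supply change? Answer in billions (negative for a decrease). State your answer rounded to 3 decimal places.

£15.545 billion

Initially m₁ = (1 + 0.139) / (0.1753 + 0.139) ≈ 3.62393, so M₁ = 3.62393 × 5.32 ≈ 19.2793 billion.
After the change m₂ = (1 + 0.139) / (0.035 + 0.139) ≈ 6.54598, so M₂ = 6.54598 × 5.32 ≈ 34.8246 billion.
ΔM = M₂ − M₁ = 34.8246 − 19.2793 = 15.5453 billion.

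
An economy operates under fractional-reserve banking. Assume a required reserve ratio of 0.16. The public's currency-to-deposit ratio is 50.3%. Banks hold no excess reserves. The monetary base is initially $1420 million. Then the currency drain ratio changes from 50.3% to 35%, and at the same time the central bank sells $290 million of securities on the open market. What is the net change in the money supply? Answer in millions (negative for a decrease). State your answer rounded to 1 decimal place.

Before: m₁ = (1 + 0.503) / (0.16 + 0.503) ≈ 2.266968, MB₁ = 1420, so M₁ = 2.266968 × 1420 ≈ 3219.0946 million.
After: m₂ = (1 + 0.35) / (0.16 + 0.35) ≈ 2.647059, MB₂ = 1420 − 290 = 1130, so M₂ = 2.647059 × 1130 ≈ 2991.1767 million.
ΔM = M₂ − M₁ = 2991.1767 − 3219.0946 = -227.9179 million.

-227.9 million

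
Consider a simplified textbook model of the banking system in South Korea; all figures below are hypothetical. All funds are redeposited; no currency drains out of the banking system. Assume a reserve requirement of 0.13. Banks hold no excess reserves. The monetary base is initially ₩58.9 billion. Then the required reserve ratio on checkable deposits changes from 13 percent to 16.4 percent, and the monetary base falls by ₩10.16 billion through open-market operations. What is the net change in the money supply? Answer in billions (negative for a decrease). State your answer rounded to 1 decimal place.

Before: m₁ = 1 / (0.13) ≈ 7.6923, MB₁ = 58.9, so M₁ = 7.6923 × 58.9 ≈ 453.0765 billion.
After: m₂ = 1 / (0.164) ≈ 6.0976, MB₂ = 58.9 − 10.16 = 48.74, so M₂ = 6.0976 × 48.74 ≈ 297.197 billion.
ΔM = M₂ − M₁ = 297.197 − 453.0765 = -155.8795 billion.

-155.9 billion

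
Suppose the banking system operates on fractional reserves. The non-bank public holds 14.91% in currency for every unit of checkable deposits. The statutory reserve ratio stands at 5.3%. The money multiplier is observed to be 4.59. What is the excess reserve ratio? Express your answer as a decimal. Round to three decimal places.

Using m = 4.59. Since m = (1 + c)/(c + rr + e), the denominator satisfies c + rr + e = (1 + c)/m = (1 + 0.1491) / 4.59 ≈ 0.250349.
With c = 0.1491 and rr = 0.053, the excess reserve ratio is 0.250349 − 0.1491 − 0.053 = 0.048249.

0.048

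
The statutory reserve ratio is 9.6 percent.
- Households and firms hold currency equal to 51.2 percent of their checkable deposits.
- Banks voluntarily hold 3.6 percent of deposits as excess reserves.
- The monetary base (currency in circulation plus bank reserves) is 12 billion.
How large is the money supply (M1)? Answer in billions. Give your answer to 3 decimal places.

The money multiplier is m = (1 + c) / (rr + e + c) = (1 + 0.512) / (0.096 + 0.036 + 0.512) ≈ 2.347826.
So M = m × MB = 2.347826 × 12 ≈ 28.1739 billion.

28.174 billion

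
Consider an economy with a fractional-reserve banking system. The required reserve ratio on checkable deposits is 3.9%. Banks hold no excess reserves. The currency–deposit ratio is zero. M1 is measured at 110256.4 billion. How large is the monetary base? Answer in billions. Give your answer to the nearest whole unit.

With no currency drain and no excess reserves, the money multiplier is m = 1/rr = 1/0.039 ≈ 25.6410256.
The monetary base is MB = M / m = 110256.4 / 25.6410256 ≈ 4299.9996 billion.

4300 billion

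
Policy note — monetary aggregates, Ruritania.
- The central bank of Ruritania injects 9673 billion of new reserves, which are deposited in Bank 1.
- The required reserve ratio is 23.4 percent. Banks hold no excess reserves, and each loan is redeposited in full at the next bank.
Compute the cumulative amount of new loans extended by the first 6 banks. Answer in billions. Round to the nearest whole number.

25268 billion

Bank i lends (1 − rr)^i of the original deposit: Bank 1 lends 9673·0.7660 = 7409.5180, Bank 2 lends 9673·0.7660² ≈ 5675.6908, and so on.
Summing a geometric series: total = 9673·[0.7660·(1 − 0.7660^6) / (1 − 0.7660)] ≈ 25268.0433 billion.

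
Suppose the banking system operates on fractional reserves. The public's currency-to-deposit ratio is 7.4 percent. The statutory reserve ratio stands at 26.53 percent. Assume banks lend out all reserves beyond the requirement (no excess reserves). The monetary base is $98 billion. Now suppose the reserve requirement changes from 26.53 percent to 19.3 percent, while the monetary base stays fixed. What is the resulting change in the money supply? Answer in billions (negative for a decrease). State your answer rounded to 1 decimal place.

$84.0 billion

Initially m₁ = (1 + 0.074) / (0.2653 + 0.074) ≈ 3.1653, so M₁ = 3.1653 × 98 = 310.1994 billion.
After the change m₂ = (1 + 0.074) / (0.193 + 0.074) ≈ 4.0225, so M₂ = 4.0225 × 98 = 394.205 billion.
ΔM = M₂ − M₁ = 394.205 − 310.1994 = 84.0056 billion.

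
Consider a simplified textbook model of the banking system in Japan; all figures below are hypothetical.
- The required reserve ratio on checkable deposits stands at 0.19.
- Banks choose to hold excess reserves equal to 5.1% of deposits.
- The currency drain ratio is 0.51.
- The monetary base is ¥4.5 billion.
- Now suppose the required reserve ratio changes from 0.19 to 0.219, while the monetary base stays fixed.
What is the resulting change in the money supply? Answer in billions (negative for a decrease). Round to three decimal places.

Initially m₁ = (1 + 0.51) / (0.19 + 0.051 + 0.51) ≈ 2.01065, so M₁ = 2.01065 × 4.5 ≈ 9.0479 billion.
After the change m₂ = (1 + 0.51) / (0.219 + 0.051 + 0.51) ≈ 1.93590, so M₂ = 1.93590 × 4.5 ≈ 8.7115 billion.
ΔM = M₂ − M₁ = 8.7115 − 9.0479 = -0.3364 billion.

-0.336 billion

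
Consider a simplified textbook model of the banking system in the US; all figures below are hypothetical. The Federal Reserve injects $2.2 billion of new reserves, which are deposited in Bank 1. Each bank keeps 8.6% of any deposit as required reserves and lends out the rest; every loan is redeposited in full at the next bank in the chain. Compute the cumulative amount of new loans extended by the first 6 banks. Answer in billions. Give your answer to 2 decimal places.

Bank i lends (1 − rr)^i of the original deposit: Bank 1 lends 2.2·0.9140 = 2.0108, Bank 2 lends 2.2·0.9140² ≈ 1.8379, and so on.
Summing a geometric series: total = 2.2·[0.9140·(1 − 0.9140^6) / (1 − 0.9140)] ≈ 9.7498 billion.

$9.75 billion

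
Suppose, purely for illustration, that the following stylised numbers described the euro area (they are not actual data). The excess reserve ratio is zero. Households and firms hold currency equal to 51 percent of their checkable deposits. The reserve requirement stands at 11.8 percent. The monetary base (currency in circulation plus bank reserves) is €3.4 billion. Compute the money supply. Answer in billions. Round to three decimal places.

The money multiplier is m = (1 + c) / (rr + c) = (1 + 0.51) / (0.118 + 0.51) ≈ 2.40446.
So M = m × MB = 2.40446 × 3.4 ≈ 8.1752 billion.

€8.175 billion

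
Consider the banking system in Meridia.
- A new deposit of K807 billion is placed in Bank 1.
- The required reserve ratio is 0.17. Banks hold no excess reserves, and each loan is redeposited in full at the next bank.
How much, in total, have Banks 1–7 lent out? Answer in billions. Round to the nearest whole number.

K2871 billion

Bank i lends (1 − rr)^i of the original deposit: Bank 1 lends 807·0.8300 = 669.8100, Bank 2 lends 807·0.8300² = 555.9423, and so on.
Summing a geometric series: total = 807·[0.8300·(1 − 0.8300^7) / (1 − 0.8300)] ≈ 2870.8825 billion.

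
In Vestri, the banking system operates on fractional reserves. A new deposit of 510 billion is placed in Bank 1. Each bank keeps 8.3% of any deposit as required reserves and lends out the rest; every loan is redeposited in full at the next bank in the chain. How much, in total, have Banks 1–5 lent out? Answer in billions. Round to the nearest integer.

1981 billion

Bank i lends (1 − rr)^i of the original deposit: Bank 1 lends 510·0.9170 = 467.6700, Bank 2 lends 510·0.9170² ≈ 428.8534, and so on.
Summing a geometric series: total = 510·[0.9170·(1 − 0.9170^5) / (1 − 0.9170)] ≈ 1981.0868 billion.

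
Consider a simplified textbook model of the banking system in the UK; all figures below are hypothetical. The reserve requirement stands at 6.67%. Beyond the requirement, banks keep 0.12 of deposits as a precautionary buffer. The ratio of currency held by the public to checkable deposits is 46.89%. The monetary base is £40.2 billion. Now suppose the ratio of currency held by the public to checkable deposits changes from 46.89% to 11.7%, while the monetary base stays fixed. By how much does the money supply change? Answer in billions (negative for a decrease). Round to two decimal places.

Initially m₁ = (1 + 0.4689) / (0.0667 + 0.12 + 0.4689) ≈ 2.24054, so M₁ = 2.24054 × 40.2 ≈ 90.0697 billion.
After the change m₂ = (1 + 0.117) / (0.0667 + 0.12 + 0.117) ≈ 3.67797, so M₂ = 3.67797 × 40.2 ≈ 147.8544 billion.
ΔM = M₂ − M₁ = 147.8544 − 90.0697 = 57.7847 billion.

£57.78 billion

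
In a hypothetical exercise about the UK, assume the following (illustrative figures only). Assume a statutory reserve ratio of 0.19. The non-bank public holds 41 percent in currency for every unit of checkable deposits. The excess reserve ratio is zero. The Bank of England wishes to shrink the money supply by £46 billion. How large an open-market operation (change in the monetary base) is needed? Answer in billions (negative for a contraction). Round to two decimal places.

The money multiplier is m = (1 + c) / (rr + c) = (1 + 0.41) / (0.19 + 0.41) = 2.35.
ΔMB = ΔM / m = (−46) / 2.35 ≈ -19.5745 billion.

-19.57 billion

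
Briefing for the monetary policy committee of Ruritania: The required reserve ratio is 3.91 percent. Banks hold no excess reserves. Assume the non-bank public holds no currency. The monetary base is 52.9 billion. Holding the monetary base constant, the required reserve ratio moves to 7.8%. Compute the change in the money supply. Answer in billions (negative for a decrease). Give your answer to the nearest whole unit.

-675 billion

Initially m₁ = 1 / (0.0391) ≈ 25.5754, so M₁ = 25.5754 × 52.9 ≈ 1352.9387 billion.
After the change m₂ = 1 / (0.078) ≈ 12.8205, so M₂ = 12.8205 × 52.9 ≈ 678.2044 billion.
ΔM = M₂ − M₁ = 678.2044 − 1352.9387 = -674.7343 billion.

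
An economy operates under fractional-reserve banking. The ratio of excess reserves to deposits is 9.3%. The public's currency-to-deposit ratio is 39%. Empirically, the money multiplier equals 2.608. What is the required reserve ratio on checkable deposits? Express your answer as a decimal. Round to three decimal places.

Using m = 2.608. Since m = (1 + c)/(c + rr + e), the denominator satisfies c + rr + e = (1 + c)/m = (1 + 0.39) / 2.608 ≈ 0.532975.
With c = 0.39 and e = 0.093, the required reserve ratio on checkable deposits is 0.532975 − 0.39 − 0.093 = 0.049975.

0.050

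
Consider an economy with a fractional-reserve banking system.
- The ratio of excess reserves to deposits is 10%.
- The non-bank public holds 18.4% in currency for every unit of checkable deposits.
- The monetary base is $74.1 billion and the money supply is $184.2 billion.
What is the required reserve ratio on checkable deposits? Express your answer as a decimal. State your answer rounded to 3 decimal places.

Using m = M/MB = 184.2/74.1 ≈ 2.485830. Since m = (1 + c)/(c + rr + e), the denominator satisfies c + rr + e = (1 + c)/m = (1 + 0.184) / 2.485830 ≈ 0.476300.
With c = 0.184 and e = 0.1, the required reserve ratio on checkable deposits is 0.476300 − 0.184 − 0.1 = 0.1923.

0.192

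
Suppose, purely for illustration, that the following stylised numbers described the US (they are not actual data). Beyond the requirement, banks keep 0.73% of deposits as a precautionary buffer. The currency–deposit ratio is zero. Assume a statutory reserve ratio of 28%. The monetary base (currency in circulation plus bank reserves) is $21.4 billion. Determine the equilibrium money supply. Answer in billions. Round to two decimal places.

$74.49 billion

The money multiplier is m = 1 / (rr + e) = 1 / (0.28 + 0.0073) ≈ 3.48068.
So M = m × MB = 3.48068 × 21.4 ≈ 74.4866 billion.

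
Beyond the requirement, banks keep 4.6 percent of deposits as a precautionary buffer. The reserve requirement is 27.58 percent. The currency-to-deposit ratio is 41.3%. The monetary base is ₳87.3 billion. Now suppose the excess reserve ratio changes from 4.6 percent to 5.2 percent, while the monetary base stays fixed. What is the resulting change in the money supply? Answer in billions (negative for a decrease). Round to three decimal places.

-1.360 billion

Initially m₁ = (1 + 0.413) / (0.2758 + 0.046 + 0.413) ≈ 1.922972, so M₁ = 1.922972 × 87.3 ≈ 167.8755 billion.
After the change m₂ = (1 + 0.413) / (0.2758 + 0.052 + 0.413) ≈ 1.907397, so M₂ = 1.907397 × 87.3 ≈ 166.5158 billion.
ΔM = M₂ − M₁ = 166.5158 − 167.8755 = -1.3597 billion.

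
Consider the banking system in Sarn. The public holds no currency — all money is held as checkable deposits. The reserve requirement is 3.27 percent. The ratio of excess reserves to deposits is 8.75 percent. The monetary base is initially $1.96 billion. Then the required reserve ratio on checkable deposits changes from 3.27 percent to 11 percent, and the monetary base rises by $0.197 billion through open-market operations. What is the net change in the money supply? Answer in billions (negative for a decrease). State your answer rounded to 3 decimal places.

-5.385 billion

Before: m₁ = 1 / (0.0327 + 0.0875) ≈ 8.31947, MB₁ = 1.96, so M₁ = 8.31947 × 1.96 ≈ 16.3062 billion.
After: m₂ = 1 / (0.11 + 0.0875) ≈ 5.06329, MB₂ = 1.96 + 0.197 = 2.157, so M₂ = 5.06329 × 2.157 ≈ 10.9215 billion.
ΔM = M₂ − M₁ = 10.9215 − 16.3062 = -5.3847 billion.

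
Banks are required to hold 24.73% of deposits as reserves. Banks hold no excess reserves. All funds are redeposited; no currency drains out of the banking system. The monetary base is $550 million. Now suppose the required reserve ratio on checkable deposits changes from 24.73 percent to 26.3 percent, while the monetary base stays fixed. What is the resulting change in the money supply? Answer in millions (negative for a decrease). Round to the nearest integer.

-133 million

Initially m₁ = 1 / (0.2473) ≈ 4.0437, so M₁ = 4.0437 × 550 = 2224.035 million.
After the change m₂ = 1 / (0.263) ≈ 3.8023, so M₂ = 3.8023 × 550 = 2091.265 million.
ΔM = M₂ − M₁ = 2091.265 − 2224.035 = -132.77 million.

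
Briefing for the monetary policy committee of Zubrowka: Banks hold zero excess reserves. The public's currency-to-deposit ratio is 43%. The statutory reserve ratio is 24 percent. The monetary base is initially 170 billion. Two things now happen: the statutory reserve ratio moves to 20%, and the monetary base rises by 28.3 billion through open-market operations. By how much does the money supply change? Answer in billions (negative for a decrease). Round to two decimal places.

Before: m₁ = (1 + 0.43) / (0.24 + 0.43) ≈ 2.134328, MB₁ = 170, so M₁ = 2.134328 × 170 ≈ 362.8358 billion.
After: m₂ = (1 + 0.43) / (0.2 + 0.43) ≈ 2.269841, MB₂ = 170 + 28.3 = 198.3, so M₂ = 2.269841 × 198.3 ≈ 450.1095 billion.
ΔM = M₂ − M₁ = 450.1095 − 362.8358 = 87.2737 billion.

87.27 billion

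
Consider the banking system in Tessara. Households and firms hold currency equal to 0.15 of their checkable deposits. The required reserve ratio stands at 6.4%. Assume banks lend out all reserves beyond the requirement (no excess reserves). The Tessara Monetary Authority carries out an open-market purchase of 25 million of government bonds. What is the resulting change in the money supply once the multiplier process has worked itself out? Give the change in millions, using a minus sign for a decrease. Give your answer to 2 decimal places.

The money multiplier is m = (1 + c) / (rr + c) = (1 + 0.15) / (0.064 + 0.15) ≈ 5.37383.
The purchase adds 25 million of base, so ΔM = m × ΔMB = 5.37383 × (+25) ≈ 134.3458 million.

134.35 million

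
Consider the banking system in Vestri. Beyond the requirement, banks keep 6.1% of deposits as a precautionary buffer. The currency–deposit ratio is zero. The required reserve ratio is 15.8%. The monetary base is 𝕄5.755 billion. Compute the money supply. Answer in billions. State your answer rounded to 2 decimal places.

The money multiplier is m = 1 / (rr + e) = 1 / (0.158 + 0.061) ≈ 4.5662.
So M = m × MB = 4.5662 × 5.755 ≈ 26.2785 billion.

𝕄26.28 billion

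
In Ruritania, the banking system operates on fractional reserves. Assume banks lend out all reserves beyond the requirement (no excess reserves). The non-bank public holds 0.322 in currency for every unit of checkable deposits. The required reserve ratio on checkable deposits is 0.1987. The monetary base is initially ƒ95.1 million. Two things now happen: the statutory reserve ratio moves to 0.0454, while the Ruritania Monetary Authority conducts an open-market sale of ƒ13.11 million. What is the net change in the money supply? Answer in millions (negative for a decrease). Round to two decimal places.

ƒ53.57 million

Before: m₁ = (1 + 0.322) / (0.1987 + 0.322) ≈ 2.53889, MB₁ = 95.1, so M₁ = 2.53889 × 95.1 ≈ 241.4484 million.
After: m₂ = (1 + 0.322) / (0.0454 + 0.322) ≈ 3.59826, MB₂ = 95.1 − 13.11 = 81.99, so M₂ = 3.59826 × 81.99 ≈ 295.0213 million.
ΔM = M₂ − M₁ = 295.0213 − 241.4484 = 53.5729 million.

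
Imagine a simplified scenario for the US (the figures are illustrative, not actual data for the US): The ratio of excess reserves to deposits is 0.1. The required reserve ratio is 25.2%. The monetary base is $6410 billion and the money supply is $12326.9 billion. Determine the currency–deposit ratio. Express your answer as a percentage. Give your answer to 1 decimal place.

35.0%

Using m = M/MB = 12326.9/6410 ≈ 1.923073. From m = (1 + c)/(c + rr + e), rearranging gives 1 + c = m·(c + rr + e), so c·(1 − m) = m·(rr + e) − 1.
Hence c = [m·(rr + e) − 1]/(1 − m) = [1.923073 × (0.252 + 0.1) − 1] / (1 − 1.923073) ≈ 0.350003.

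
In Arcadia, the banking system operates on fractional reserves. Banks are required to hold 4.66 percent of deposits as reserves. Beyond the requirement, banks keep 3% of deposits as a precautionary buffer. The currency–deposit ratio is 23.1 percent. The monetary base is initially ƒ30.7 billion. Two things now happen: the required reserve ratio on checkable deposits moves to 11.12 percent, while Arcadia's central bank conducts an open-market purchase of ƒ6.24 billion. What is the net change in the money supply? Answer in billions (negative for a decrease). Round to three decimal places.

Before: m₁ = (1 + 0.231) / (0.0466 + 0.03 + 0.231) ≈ 4.001951, MB₁ = 30.7, so M₁ = 4.001951 × 30.7 ≈ 122.8599 billion.
After: m₂ = (1 + 0.231) / (0.1112 + 0.03 + 0.231) ≈ 3.307362, MB₂ = 30.7 + 6.24 = 36.94, so M₂ = 3.307362 × 36.94 ≈ 122.174 billion.
ΔM = M₂ − M₁ = 122.174 − 122.8599 = -0.6859 billion.

-0.686 billion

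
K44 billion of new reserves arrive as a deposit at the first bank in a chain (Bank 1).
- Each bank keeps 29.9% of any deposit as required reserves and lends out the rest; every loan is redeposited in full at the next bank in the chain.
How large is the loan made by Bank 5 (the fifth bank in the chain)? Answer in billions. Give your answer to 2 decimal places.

Each bank lends a fraction (1 − rr) = 0.7010 of the deposit it receives, so Bank 5 receives 44·0.7010^4 and lends 44·0.7010^5 ≈ 7.4481 billion.

K7.45 billion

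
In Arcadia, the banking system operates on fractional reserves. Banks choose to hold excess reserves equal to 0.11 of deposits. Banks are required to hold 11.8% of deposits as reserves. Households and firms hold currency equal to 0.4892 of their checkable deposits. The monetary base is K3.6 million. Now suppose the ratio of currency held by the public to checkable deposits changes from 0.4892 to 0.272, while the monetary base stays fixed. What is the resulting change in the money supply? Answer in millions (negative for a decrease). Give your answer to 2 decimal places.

Initially m₁ = (1 + 0.4892) / (0.118 + 0.11 + 0.4892) ≈ 2.0764, so M₁ = 2.0764 × 3.6 ≈ 7.475 million.
After the change m₂ = (1 + 0.272) / (0.118 + 0.11 + 0.272) = 2.5440, so M₂ = 2.5440 × 3.6 = 9.1584 million.
ΔM = M₂ − M₁ = 9.1584 − 7.475 = 1.6834 million.

K1.68 million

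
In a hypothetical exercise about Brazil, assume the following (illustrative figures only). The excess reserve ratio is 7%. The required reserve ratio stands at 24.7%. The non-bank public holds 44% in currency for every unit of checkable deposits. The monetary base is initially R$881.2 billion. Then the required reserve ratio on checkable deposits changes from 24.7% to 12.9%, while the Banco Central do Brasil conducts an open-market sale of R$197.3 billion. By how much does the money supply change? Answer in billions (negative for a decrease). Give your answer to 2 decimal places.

Before: m₁ = (1 + 0.44) / (0.247 + 0.07 + 0.44) ≈ 1.902246, MB₁ = 881.2, so M₁ = 1.902246 × 881.2 ≈ 1676.2592 billion.
After: m₂ = (1 + 0.44) / (0.129 + 0.07 + 0.44) ≈ 2.253521, MB₂ = 881.2 − 197.3 = 683.9, so M₂ = 2.253521 × 683.9 ≈ 1541.183 billion.
ΔM = M₂ − M₁ = 1541.183 − 1676.2592 = -135.0762 billion.

-135.08 billion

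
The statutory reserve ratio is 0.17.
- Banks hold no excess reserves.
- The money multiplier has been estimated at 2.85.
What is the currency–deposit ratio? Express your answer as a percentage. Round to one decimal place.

Using m = 2.85. From m = (1 + c)/(c + rr + e), rearranging gives 1 + c = m·(c + rr + e), so c·(1 − m) = m·(rr + e) − 1.
Hence c = [m·(rr + e) − 1]/(1 − m) = [2.85 × (0.17 + 0) − 1] / (1 − 2.85) ≈ 0.278649.

27.9%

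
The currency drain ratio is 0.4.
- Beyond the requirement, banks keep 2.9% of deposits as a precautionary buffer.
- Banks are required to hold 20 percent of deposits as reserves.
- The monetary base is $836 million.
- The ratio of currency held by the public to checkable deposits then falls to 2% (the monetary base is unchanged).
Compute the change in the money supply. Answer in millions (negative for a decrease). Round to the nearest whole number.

$1564 million

Initially m₁ = (1 + 0.4) / (0.2 + 0.029 + 0.4) ≈ 2.2258, so M₁ = 2.2258 × 836 = 1860.7688 million.
After the change m₂ = (1 + 0.02) / (0.2 + 0.029 + 0.02) ≈ 4.0964, so M₂ = 4.0964 × 836 = 3424.5904 million.
ΔM = M₂ − M₁ = 3424.5904 − 1860.7688 = 1563.8216 million.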